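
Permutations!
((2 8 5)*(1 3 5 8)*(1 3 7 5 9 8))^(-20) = (1 7 5 2 3 9 8)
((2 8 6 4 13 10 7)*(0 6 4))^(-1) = (0 6)(2 7 10 13 4 8)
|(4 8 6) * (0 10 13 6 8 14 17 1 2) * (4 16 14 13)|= |(0 10 4 13 6 16 14 17 1 2)|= 10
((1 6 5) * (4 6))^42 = (1 6)(4 5)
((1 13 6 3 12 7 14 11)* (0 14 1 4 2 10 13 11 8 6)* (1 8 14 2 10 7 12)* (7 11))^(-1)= ((14)(0 2 11 4 10 13)(1 7 8 6 3))^(-1)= (14)(0 13 10 4 11 2)(1 3 6 8 7)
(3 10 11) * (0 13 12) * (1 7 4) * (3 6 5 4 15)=(0 13 12)(1 7 15 3 10 11 6 5 4)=[13, 7, 2, 10, 1, 4, 5, 15, 8, 9, 11, 6, 0, 12, 14, 3]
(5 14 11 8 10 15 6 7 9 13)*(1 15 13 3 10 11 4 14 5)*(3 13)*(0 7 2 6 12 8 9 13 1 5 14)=[7, 15, 6, 10, 0, 14, 2, 13, 11, 1, 3, 9, 8, 5, 4, 12]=(0 7 13 5 14 4)(1 15 12 8 11 9)(2 6)(3 10)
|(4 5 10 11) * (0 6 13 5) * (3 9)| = |(0 6 13 5 10 11 4)(3 9)| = 14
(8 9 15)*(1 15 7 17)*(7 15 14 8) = [0, 14, 2, 3, 4, 5, 6, 17, 9, 15, 10, 11, 12, 13, 8, 7, 16, 1] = (1 14 8 9 15 7 17)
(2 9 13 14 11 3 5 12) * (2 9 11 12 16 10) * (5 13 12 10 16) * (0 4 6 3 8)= (16)(0 4 6 3 13 14 10 2 11 8)(9 12)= [4, 1, 11, 13, 6, 5, 3, 7, 0, 12, 2, 8, 9, 14, 10, 15, 16]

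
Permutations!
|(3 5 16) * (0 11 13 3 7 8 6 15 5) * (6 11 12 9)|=12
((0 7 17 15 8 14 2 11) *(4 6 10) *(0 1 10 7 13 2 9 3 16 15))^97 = (0 6 1 13 7 10 2 17 4 11)(3 16 15 8 14 9)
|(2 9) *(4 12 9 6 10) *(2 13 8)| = |(2 6 10 4 12 9 13 8)| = 8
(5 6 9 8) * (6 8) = (5 8)(6 9) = [0, 1, 2, 3, 4, 8, 9, 7, 5, 6]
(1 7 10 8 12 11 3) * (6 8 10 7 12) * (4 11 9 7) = [0, 12, 2, 1, 11, 5, 8, 4, 6, 7, 10, 3, 9] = (1 12 9 7 4 11 3)(6 8)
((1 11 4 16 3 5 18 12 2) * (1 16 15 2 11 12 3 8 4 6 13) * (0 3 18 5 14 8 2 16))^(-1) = ((18)(0 3 14 8 4 15 16 2)(1 12 11 6 13))^(-1) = (18)(0 2 16 15 4 8 14 3)(1 13 6 11 12)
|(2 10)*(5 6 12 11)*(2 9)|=|(2 10 9)(5 6 12 11)|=12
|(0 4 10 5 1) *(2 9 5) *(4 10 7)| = 6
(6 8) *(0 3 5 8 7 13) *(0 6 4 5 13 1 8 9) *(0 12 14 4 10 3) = [0, 8, 2, 13, 5, 9, 7, 1, 10, 12, 3, 11, 14, 6, 4] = (1 8 10 3 13 6 7)(4 5 9 12 14)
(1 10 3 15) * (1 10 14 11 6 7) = (1 14 11 6 7)(3 15 10) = [0, 14, 2, 15, 4, 5, 7, 1, 8, 9, 3, 6, 12, 13, 11, 10]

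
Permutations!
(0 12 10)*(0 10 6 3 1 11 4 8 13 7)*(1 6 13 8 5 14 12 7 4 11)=(0 7)(3 6)(4 5 14 12 13)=[7, 1, 2, 6, 5, 14, 3, 0, 8, 9, 10, 11, 13, 4, 12]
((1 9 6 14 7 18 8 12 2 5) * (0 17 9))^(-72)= ((0 17 9 6 14 7 18 8 12 2 5 1))^(-72)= (18)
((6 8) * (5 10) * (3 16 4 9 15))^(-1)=((3 16 4 9 15)(5 10)(6 8))^(-1)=(3 15 9 4 16)(5 10)(6 8)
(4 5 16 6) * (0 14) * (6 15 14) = (0 6 4 5 16 15 14) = [6, 1, 2, 3, 5, 16, 4, 7, 8, 9, 10, 11, 12, 13, 0, 14, 15]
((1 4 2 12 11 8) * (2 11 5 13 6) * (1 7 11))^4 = ((1 4)(2 12 5 13 6)(7 11 8))^4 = (2 6 13 5 12)(7 11 8)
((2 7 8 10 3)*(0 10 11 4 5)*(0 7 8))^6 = ((0 10 3 2 8 11 4 5 7))^6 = (0 4 2)(3 7 11)(5 8 10)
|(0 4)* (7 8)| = |(0 4)(7 8)| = 2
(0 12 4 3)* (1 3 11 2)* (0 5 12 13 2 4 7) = (0 13 2 1 3 5 12 7)(4 11) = [13, 3, 1, 5, 11, 12, 6, 0, 8, 9, 10, 4, 7, 2]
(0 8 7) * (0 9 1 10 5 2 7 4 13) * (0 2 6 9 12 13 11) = (0 8 4 11)(1 10 5 6 9)(2 7 12 13) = [8, 10, 7, 3, 11, 6, 9, 12, 4, 1, 5, 0, 13, 2]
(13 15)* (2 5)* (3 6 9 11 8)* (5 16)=[0, 1, 16, 6, 4, 2, 9, 7, 3, 11, 10, 8, 12, 15, 14, 13, 5]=(2 16 5)(3 6 9 11 8)(13 15)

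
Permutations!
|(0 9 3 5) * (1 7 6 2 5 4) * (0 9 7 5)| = 20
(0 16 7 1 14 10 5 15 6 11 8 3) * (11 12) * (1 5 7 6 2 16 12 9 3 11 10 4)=[12, 14, 16, 0, 1, 15, 9, 5, 11, 3, 7, 8, 10, 13, 4, 2, 6]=(0 12 10 7 5 15 2 16 6 9 3)(1 14 4)(8 11)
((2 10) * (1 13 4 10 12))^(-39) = (1 10)(2 13)(4 12) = ((1 13 4 10 2 12))^(-39)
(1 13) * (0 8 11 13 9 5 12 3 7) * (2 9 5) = (0 8 11 13 1 5 12 3 7)(2 9) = [8, 5, 9, 7, 4, 12, 6, 0, 11, 2, 10, 13, 3, 1]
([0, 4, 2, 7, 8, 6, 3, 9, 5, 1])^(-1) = [0, 9, 2, 6, 1, 8, 5, 3, 4, 7]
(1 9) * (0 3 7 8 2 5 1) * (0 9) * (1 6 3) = [1, 0, 5, 7, 4, 6, 3, 8, 2, 9] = (9)(0 1)(2 5 6 3 7 8)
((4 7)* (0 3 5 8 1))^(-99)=((0 3 5 8 1)(4 7))^(-99)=(0 3 5 8 1)(4 7)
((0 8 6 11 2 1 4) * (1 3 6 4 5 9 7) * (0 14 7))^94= ((0 8 4 14 7 1 5 9)(2 3 6 11))^94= (0 5 7 4)(1 14 8 9)(2 6)(3 11)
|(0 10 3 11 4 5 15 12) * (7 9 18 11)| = |(0 10 3 7 9 18 11 4 5 15 12)| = 11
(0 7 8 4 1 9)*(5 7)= [5, 9, 2, 3, 1, 7, 6, 8, 4, 0]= (0 5 7 8 4 1 9)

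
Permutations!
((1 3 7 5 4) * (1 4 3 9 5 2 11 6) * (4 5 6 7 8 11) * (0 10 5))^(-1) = ((0 10 5 3 8 11 7 2 4)(1 9 6))^(-1) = (0 4 2 7 11 8 3 5 10)(1 6 9)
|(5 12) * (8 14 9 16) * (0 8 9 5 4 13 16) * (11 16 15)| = 11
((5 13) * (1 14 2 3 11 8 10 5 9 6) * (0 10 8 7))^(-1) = ((0 10 5 13 9 6 1 14 2 3 11 7))^(-1) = (0 7 11 3 2 14 1 6 9 13 5 10)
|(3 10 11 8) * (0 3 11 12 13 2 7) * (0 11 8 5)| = 9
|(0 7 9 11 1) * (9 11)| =4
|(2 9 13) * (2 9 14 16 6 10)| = 10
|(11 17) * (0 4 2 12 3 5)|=|(0 4 2 12 3 5)(11 17)|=6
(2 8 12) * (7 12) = (2 8 7 12) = [0, 1, 8, 3, 4, 5, 6, 12, 7, 9, 10, 11, 2]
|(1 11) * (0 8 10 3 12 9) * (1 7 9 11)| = |(0 8 10 3 12 11 7 9)| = 8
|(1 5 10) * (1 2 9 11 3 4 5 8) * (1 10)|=9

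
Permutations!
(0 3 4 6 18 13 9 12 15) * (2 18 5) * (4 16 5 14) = (0 3 16 5 2 18 13 9 12 15)(4 6 14) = [3, 1, 18, 16, 6, 2, 14, 7, 8, 12, 10, 11, 15, 9, 4, 0, 5, 17, 13]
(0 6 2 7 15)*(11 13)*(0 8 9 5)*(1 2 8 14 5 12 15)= (0 6 8 9 12 15 14 5)(1 2 7)(11 13)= [6, 2, 7, 3, 4, 0, 8, 1, 9, 12, 10, 13, 15, 11, 5, 14]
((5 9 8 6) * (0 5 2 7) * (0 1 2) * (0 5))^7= (1 2 7)(5 6 8 9)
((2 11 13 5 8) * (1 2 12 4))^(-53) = ((1 2 11 13 5 8 12 4))^(-53) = (1 13 12 2 5 4 11 8)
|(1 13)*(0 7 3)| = 6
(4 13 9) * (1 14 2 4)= (1 14 2 4 13 9)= [0, 14, 4, 3, 13, 5, 6, 7, 8, 1, 10, 11, 12, 9, 2]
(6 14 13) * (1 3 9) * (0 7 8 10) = [7, 3, 2, 9, 4, 5, 14, 8, 10, 1, 0, 11, 12, 6, 13] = (0 7 8 10)(1 3 9)(6 14 13)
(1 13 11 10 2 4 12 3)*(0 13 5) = (0 13 11 10 2 4 12 3 1 5) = [13, 5, 4, 1, 12, 0, 6, 7, 8, 9, 2, 10, 3, 11]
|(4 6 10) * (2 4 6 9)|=6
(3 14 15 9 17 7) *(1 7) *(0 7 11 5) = (0 7 3 14 15 9 17 1 11 5) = [7, 11, 2, 14, 4, 0, 6, 3, 8, 17, 10, 5, 12, 13, 15, 9, 16, 1]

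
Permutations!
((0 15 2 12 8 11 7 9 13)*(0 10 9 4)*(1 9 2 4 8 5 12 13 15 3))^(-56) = ((0 3 1 9 15 4)(2 13 10)(5 12)(7 8 11))^(-56) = (0 15 1)(2 13 10)(3 4 9)(7 8 11)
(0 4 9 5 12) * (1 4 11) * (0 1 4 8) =(0 11 4 9 5 12 1 8) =[11, 8, 2, 3, 9, 12, 6, 7, 0, 5, 10, 4, 1]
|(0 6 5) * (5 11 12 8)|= 6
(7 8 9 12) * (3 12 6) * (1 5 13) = (1 5 13)(3 12 7 8 9 6) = [0, 5, 2, 12, 4, 13, 3, 8, 9, 6, 10, 11, 7, 1]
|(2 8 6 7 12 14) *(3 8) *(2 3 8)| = 7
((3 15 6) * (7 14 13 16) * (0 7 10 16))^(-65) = (0 13 14 7)(3 15 6)(10 16)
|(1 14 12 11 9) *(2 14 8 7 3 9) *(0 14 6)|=|(0 14 12 11 2 6)(1 8 7 3 9)|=30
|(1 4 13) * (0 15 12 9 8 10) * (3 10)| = 21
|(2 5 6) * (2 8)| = 4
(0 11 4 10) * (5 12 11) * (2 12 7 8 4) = (0 5 7 8 4 10)(2 12 11) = [5, 1, 12, 3, 10, 7, 6, 8, 4, 9, 0, 2, 11]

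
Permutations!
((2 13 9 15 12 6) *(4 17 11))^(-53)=(2 13 9 15 12 6)(4 17 11)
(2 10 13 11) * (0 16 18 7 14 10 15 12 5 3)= (0 16 18 7 14 10 13 11 2 15 12 5 3)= [16, 1, 15, 0, 4, 3, 6, 14, 8, 9, 13, 2, 5, 11, 10, 12, 18, 17, 7]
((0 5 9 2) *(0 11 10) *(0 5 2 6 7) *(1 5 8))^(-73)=((0 2 11 10 8 1 5 9 6 7))^(-73)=(0 9 8 2 6 1 11 7 5 10)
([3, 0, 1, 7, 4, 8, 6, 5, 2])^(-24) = (0 8 3 2 7 1 5)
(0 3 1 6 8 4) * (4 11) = (0 3 1 6 8 11 4) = [3, 6, 2, 1, 0, 5, 8, 7, 11, 9, 10, 4]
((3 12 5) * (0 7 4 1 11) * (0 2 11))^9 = (12)(0 7 4 1)(2 11)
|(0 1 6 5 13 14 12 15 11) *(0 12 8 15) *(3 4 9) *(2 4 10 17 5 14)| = |(0 1 6 14 8 15 11 12)(2 4 9 3 10 17 5 13)| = 8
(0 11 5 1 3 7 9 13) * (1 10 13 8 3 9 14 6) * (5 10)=(0 11 10 13)(1 9 8 3 7 14 6)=[11, 9, 2, 7, 4, 5, 1, 14, 3, 8, 13, 10, 12, 0, 6]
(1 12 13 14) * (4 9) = (1 12 13 14)(4 9) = [0, 12, 2, 3, 9, 5, 6, 7, 8, 4, 10, 11, 13, 14, 1]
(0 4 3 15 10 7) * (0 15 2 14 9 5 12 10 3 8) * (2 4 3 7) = [3, 1, 14, 4, 8, 12, 6, 15, 0, 5, 2, 11, 10, 13, 9, 7] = (0 3 4 8)(2 14 9 5 12 10)(7 15)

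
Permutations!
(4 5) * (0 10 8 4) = (0 10 8 4 5) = [10, 1, 2, 3, 5, 0, 6, 7, 4, 9, 8]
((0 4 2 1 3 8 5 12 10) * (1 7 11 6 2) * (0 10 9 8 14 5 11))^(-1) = (0 7 2 6 11 8 9 12 5 14 3 1 4)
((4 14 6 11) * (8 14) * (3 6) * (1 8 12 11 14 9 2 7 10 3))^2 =((1 8 9 2 7 10 3 6 14)(4 12 11))^2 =(1 9 7 3 14 8 2 10 6)(4 11 12)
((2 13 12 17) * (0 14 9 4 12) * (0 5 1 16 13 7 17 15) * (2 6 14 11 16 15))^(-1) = ((0 11 16 13 5 1 15)(2 7 17 6 14 9 4 12))^(-1) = (0 15 1 5 13 16 11)(2 12 4 9 14 6 17 7)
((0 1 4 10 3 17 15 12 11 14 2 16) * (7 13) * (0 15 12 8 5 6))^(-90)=((0 1 4 10 3 17 12 11 14 2 16 15 8 5 6)(7 13))^(-90)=(17)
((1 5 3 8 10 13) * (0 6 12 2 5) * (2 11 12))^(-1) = ((0 6 2 5 3 8 10 13 1)(11 12))^(-1) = (0 1 13 10 8 3 5 2 6)(11 12)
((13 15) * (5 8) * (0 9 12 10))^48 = ((0 9 12 10)(5 8)(13 15))^48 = (15)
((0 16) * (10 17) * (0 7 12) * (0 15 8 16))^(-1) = (7 16 8 15 12)(10 17)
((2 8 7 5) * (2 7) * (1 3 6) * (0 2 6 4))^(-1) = (0 4 3 1 6 8 2)(5 7)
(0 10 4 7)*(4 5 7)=(0 10 5 7)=[10, 1, 2, 3, 4, 7, 6, 0, 8, 9, 5]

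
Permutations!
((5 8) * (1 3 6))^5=(1 6 3)(5 8)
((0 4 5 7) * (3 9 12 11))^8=(12)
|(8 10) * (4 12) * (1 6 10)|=4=|(1 6 10 8)(4 12)|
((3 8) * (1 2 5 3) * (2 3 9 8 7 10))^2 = (1 7 2 9)(3 10 5 8)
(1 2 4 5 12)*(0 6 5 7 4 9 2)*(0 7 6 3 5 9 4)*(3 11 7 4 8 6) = (0 11 7)(1 4 3 5 12)(2 8 6 9) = [11, 4, 8, 5, 3, 12, 9, 0, 6, 2, 10, 7, 1]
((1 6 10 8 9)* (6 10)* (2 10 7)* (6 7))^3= (1 2 9 7 8 6 10)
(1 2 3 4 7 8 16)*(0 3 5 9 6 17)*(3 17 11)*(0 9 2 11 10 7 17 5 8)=(0 5 2 8 16 1 11 3 4 17 9 6 10 7)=[5, 11, 8, 4, 17, 2, 10, 0, 16, 6, 7, 3, 12, 13, 14, 15, 1, 9]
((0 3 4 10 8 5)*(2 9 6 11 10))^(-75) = ((0 3 4 2 9 6 11 10 8 5))^(-75) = (0 6)(2 8)(3 11)(4 10)(5 9)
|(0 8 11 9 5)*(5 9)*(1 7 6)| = 12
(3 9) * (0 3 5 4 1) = [3, 0, 2, 9, 1, 4, 6, 7, 8, 5] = (0 3 9 5 4 1)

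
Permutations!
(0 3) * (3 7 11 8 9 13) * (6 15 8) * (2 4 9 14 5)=(0 7 11 6 15 8 14 5 2 4 9 13 3)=[7, 1, 4, 0, 9, 2, 15, 11, 14, 13, 10, 6, 12, 3, 5, 8]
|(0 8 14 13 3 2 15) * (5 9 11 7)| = 28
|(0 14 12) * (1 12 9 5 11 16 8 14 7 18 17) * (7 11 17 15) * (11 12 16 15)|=28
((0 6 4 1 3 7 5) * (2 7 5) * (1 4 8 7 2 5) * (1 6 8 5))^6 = (0 5 6 3 1 7 8)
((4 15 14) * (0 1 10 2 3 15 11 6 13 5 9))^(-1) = ((0 1 10 2 3 15 14 4 11 6 13 5 9))^(-1) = (0 9 5 13 6 11 4 14 15 3 2 10 1)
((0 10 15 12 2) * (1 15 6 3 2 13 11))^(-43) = ((0 10 6 3 2)(1 15 12 13 11))^(-43) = (0 6 2 10 3)(1 12 11 15 13)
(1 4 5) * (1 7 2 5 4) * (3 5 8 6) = [0, 1, 8, 5, 4, 7, 3, 2, 6] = (2 8 6 3 5 7)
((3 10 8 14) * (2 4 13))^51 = (3 14 8 10)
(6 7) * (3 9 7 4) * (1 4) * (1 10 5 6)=(1 4 3 9 7)(5 6 10)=[0, 4, 2, 9, 3, 6, 10, 1, 8, 7, 5]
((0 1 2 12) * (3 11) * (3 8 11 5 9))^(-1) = (0 12 2 1)(3 9 5)(8 11)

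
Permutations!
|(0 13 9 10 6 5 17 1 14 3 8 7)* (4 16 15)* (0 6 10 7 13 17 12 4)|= |(0 17 1 14 3 8 13 9 7 6 5 12 4 16 15)|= 15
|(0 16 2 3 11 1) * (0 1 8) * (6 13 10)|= |(0 16 2 3 11 8)(6 13 10)|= 6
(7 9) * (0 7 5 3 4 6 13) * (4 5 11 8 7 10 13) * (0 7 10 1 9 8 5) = [1, 9, 2, 0, 6, 3, 4, 8, 10, 11, 13, 5, 12, 7] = (0 1 9 11 5 3)(4 6)(7 8 10 13)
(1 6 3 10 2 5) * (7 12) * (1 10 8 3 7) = [0, 6, 5, 8, 4, 10, 7, 12, 3, 9, 2, 11, 1] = (1 6 7 12)(2 5 10)(3 8)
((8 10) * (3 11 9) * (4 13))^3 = ((3 11 9)(4 13)(8 10))^3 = (4 13)(8 10)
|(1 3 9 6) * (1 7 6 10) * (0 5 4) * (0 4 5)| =|(1 3 9 10)(6 7)| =4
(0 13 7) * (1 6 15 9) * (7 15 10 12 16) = (0 13 15 9 1 6 10 12 16 7) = [13, 6, 2, 3, 4, 5, 10, 0, 8, 1, 12, 11, 16, 15, 14, 9, 7]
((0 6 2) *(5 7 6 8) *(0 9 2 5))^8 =((0 8)(2 9)(5 7 6))^8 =(9)(5 6 7)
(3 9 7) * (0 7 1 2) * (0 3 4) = (0 7 4)(1 2 3 9) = [7, 2, 3, 9, 0, 5, 6, 4, 8, 1]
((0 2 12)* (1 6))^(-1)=(0 12 2)(1 6)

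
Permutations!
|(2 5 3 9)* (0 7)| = 4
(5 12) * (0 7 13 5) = (0 7 13 5 12) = [7, 1, 2, 3, 4, 12, 6, 13, 8, 9, 10, 11, 0, 5]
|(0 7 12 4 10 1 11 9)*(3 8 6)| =|(0 7 12 4 10 1 11 9)(3 8 6)| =24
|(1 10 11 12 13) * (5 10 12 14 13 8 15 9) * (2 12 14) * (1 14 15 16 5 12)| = 10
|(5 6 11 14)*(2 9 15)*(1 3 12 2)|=|(1 3 12 2 9 15)(5 6 11 14)|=12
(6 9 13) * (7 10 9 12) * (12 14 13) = (6 14 13)(7 10 9 12) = [0, 1, 2, 3, 4, 5, 14, 10, 8, 12, 9, 11, 7, 6, 13]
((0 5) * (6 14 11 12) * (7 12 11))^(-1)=((0 5)(6 14 7 12))^(-1)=(0 5)(6 12 7 14)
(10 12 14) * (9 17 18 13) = (9 17 18 13)(10 12 14) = [0, 1, 2, 3, 4, 5, 6, 7, 8, 17, 12, 11, 14, 9, 10, 15, 16, 18, 13]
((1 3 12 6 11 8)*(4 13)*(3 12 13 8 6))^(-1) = (1 8 4 13 3 12)(6 11)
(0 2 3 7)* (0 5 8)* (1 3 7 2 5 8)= (0 5 1 3 2 7 8)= [5, 3, 7, 2, 4, 1, 6, 8, 0]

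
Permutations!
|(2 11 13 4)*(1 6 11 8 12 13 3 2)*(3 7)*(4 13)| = |(13)(1 6 11 7 3 2 8 12 4)| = 9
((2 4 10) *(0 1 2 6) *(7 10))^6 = (0 6 10 7 4 2 1) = ((0 1 2 4 7 10 6))^6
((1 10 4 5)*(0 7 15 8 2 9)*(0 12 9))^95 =(15)(1 5 4 10)(9 12)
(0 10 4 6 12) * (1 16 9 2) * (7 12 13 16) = (0 10 4 6 13 16 9 2 1 7 12) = [10, 7, 1, 3, 6, 5, 13, 12, 8, 2, 4, 11, 0, 16, 14, 15, 9]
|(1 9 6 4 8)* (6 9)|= |(9)(1 6 4 8)|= 4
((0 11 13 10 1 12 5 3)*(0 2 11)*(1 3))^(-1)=((1 12 5)(2 11 13 10 3))^(-1)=(1 5 12)(2 3 10 13 11)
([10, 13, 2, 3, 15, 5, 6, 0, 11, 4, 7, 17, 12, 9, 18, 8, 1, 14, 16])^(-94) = (0 7 10)(1 8 16 15 18 4 14 9 17 13 11)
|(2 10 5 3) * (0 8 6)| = 12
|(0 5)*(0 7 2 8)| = 5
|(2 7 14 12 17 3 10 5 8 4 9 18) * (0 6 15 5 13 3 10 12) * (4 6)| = |(0 4 9 18 2 7 14)(3 12 17 10 13)(5 8 6 15)| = 140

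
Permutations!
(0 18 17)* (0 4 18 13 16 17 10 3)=[13, 1, 2, 0, 18, 5, 6, 7, 8, 9, 3, 11, 12, 16, 14, 15, 17, 4, 10]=(0 13 16 17 4 18 10 3)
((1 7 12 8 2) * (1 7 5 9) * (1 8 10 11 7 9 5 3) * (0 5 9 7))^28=((0 5 9 8 2 7 12 10 11)(1 3))^28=(0 5 9 8 2 7 12 10 11)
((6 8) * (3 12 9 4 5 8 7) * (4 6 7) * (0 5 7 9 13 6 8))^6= ((0 5)(3 12 13 6 4 7)(8 9))^6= (13)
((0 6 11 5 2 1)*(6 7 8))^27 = ((0 7 8 6 11 5 2 1))^27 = (0 6 2 7 11 1 8 5)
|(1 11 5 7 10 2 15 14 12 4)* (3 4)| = 11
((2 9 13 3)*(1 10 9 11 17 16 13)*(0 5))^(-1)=((0 5)(1 10 9)(2 11 17 16 13 3))^(-1)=(0 5)(1 9 10)(2 3 13 16 17 11)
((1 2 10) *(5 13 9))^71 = ((1 2 10)(5 13 9))^71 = (1 10 2)(5 9 13)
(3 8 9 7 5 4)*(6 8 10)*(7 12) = (3 10 6 8 9 12 7 5 4) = [0, 1, 2, 10, 3, 4, 8, 5, 9, 12, 6, 11, 7]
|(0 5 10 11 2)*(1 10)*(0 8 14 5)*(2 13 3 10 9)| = |(1 9 2 8 14 5)(3 10 11 13)| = 12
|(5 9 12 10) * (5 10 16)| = 4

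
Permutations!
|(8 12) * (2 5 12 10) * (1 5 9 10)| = 12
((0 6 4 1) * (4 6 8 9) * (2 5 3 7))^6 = (0 8 9 4 1)(2 3)(5 7)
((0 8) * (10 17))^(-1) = ((0 8)(10 17))^(-1) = (0 8)(10 17)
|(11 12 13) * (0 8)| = |(0 8)(11 12 13)| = 6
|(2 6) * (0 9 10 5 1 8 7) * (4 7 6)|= 10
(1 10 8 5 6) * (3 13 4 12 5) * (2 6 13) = (1 10 8 3 2 6)(4 12 5 13) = [0, 10, 6, 2, 12, 13, 1, 7, 3, 9, 8, 11, 5, 4]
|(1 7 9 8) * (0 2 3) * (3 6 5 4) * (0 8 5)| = 21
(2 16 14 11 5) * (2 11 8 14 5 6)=(2 16 5 11 6)(8 14)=[0, 1, 16, 3, 4, 11, 2, 7, 14, 9, 10, 6, 12, 13, 8, 15, 5]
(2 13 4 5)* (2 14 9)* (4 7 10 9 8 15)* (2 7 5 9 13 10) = (2 10 13 5 14 8 15 4 9 7) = [0, 1, 10, 3, 9, 14, 6, 2, 15, 7, 13, 11, 12, 5, 8, 4]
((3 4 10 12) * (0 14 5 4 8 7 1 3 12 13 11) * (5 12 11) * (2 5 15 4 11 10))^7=((0 14 12 10 13 15 4 2 5 11)(1 3 8 7))^7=(0 2 13 14 5 15 12 11 4 10)(1 7 8 3)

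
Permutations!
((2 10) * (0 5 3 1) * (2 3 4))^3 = (0 2 1 4 3 5 10)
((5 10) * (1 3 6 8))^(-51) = (1 3 6 8)(5 10)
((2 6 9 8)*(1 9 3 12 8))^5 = (12)(1 9)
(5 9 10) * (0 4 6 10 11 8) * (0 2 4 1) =(0 1)(2 4 6 10 5 9 11 8) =[1, 0, 4, 3, 6, 9, 10, 7, 2, 11, 5, 8]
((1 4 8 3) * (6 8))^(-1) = ((1 4 6 8 3))^(-1) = (1 3 8 6 4)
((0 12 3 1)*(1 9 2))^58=((0 12 3 9 2 1))^58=(0 2 3)(1 9 12)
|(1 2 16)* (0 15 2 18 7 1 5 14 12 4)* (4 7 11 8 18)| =30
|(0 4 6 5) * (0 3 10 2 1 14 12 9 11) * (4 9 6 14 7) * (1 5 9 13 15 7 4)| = |(0 13 15 7 1 4 14 12 6 9 11)(2 5 3 10)| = 44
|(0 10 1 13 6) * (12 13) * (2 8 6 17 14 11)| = 11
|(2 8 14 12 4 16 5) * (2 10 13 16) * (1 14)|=12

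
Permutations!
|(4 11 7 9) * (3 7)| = 5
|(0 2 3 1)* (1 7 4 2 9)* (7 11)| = |(0 9 1)(2 3 11 7 4)| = 15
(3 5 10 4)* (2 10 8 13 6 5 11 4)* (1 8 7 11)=(1 8 13 6 5 7 11 4 3)(2 10)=[0, 8, 10, 1, 3, 7, 5, 11, 13, 9, 2, 4, 12, 6]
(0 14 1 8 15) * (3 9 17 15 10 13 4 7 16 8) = (0 14 1 3 9 17 15)(4 7 16 8 10 13) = [14, 3, 2, 9, 7, 5, 6, 16, 10, 17, 13, 11, 12, 4, 1, 0, 8, 15]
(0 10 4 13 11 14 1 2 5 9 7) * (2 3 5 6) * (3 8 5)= (0 10 4 13 11 14 1 8 5 9 7)(2 6)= [10, 8, 6, 3, 13, 9, 2, 0, 5, 7, 4, 14, 12, 11, 1]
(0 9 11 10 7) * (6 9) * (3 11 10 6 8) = [8, 1, 2, 11, 4, 5, 9, 0, 3, 10, 7, 6] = (0 8 3 11 6 9 10 7)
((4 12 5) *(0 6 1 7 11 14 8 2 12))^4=(0 11 12 6 14 5 1 8 4 7 2)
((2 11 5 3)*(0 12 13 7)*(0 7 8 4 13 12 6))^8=(4 8 13)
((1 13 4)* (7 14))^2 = ((1 13 4)(7 14))^2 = (14)(1 4 13)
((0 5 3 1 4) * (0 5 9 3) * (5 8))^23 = (0 3 4 5 9 1 8)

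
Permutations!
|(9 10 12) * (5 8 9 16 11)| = |(5 8 9 10 12 16 11)| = 7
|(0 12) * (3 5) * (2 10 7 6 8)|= |(0 12)(2 10 7 6 8)(3 5)|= 10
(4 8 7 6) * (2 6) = (2 6 4 8 7) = [0, 1, 6, 3, 8, 5, 4, 2, 7]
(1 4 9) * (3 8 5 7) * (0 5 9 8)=[5, 4, 2, 0, 8, 7, 6, 3, 9, 1]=(0 5 7 3)(1 4 8 9)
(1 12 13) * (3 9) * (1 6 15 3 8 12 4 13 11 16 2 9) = [0, 4, 9, 1, 13, 5, 15, 7, 12, 8, 10, 16, 11, 6, 14, 3, 2] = (1 4 13 6 15 3)(2 9 8 12 11 16)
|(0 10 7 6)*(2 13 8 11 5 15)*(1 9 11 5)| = |(0 10 7 6)(1 9 11)(2 13 8 5 15)| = 60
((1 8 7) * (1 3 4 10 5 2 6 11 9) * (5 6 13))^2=(1 7 4 6 9 8 3 10 11)(2 5 13)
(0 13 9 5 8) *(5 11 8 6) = [13, 1, 2, 3, 4, 6, 5, 7, 0, 11, 10, 8, 12, 9] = (0 13 9 11 8)(5 6)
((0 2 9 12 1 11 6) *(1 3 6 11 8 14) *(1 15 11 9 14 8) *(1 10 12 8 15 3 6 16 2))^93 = ((0 1 10 12 6)(2 14 3 16)(8 15 11 9))^93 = (0 12 1 6 10)(2 14 3 16)(8 15 11 9)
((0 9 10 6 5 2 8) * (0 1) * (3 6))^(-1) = (0 1 8 2 5 6 3 10 9)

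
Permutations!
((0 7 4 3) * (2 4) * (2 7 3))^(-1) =(7)(0 3)(2 4)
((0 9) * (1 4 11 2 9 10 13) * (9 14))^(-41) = ((0 10 13 1 4 11 2 14 9))^(-41) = (0 4 9 1 14 13 2 10 11)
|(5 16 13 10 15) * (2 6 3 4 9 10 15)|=|(2 6 3 4 9 10)(5 16 13 15)|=12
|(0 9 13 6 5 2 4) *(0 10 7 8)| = 10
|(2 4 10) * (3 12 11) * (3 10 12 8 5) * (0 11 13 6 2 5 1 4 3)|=8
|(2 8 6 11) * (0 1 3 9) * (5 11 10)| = |(0 1 3 9)(2 8 6 10 5 11)| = 12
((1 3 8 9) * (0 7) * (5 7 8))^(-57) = ((0 8 9 1 3 5 7))^(-57) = (0 7 5 3 1 9 8)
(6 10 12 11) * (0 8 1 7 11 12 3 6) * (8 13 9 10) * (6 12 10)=(0 13 9 6 8 1 7 11)(3 12 10)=[13, 7, 2, 12, 4, 5, 8, 11, 1, 6, 3, 0, 10, 9]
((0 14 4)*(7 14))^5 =(0 7 14 4) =((0 7 14 4))^5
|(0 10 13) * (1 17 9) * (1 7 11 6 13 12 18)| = 11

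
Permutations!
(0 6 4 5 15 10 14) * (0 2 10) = (0 6 4 5 15)(2 10 14) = [6, 1, 10, 3, 5, 15, 4, 7, 8, 9, 14, 11, 12, 13, 2, 0]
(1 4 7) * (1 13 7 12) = (1 4 12)(7 13) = [0, 4, 2, 3, 12, 5, 6, 13, 8, 9, 10, 11, 1, 7]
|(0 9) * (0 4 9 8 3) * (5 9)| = 3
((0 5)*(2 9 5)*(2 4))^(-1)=(0 5 9 2 4)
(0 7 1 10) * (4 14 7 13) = (0 13 4 14 7 1 10) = [13, 10, 2, 3, 14, 5, 6, 1, 8, 9, 0, 11, 12, 4, 7]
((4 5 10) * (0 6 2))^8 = ((0 6 2)(4 5 10))^8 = (0 2 6)(4 10 5)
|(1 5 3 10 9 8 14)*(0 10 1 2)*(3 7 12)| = |(0 10 9 8 14 2)(1 5 7 12 3)| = 30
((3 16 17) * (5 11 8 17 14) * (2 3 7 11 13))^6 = ((2 3 16 14 5 13)(7 11 8 17))^6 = (7 8)(11 17)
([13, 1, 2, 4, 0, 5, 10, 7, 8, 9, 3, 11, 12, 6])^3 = [10, 1, 2, 13, 6, 5, 4, 7, 8, 9, 0, 11, 12, 3]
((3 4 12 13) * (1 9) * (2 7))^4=(13)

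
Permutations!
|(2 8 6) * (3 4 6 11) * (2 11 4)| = 6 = |(2 8 4 6 11 3)|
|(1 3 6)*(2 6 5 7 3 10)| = |(1 10 2 6)(3 5 7)| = 12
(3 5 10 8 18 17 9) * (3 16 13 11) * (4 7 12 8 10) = (3 5 4 7 12 8 18 17 9 16 13 11) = [0, 1, 2, 5, 7, 4, 6, 12, 18, 16, 10, 3, 8, 11, 14, 15, 13, 9, 17]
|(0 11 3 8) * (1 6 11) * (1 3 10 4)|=|(0 3 8)(1 6 11 10 4)|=15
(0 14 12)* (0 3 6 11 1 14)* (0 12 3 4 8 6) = (0 12 4 8 6 11 1 14 3) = [12, 14, 2, 0, 8, 5, 11, 7, 6, 9, 10, 1, 4, 13, 3]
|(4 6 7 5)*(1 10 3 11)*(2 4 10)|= |(1 2 4 6 7 5 10 3 11)|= 9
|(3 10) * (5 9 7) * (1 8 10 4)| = |(1 8 10 3 4)(5 9 7)| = 15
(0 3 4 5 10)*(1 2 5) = (0 3 4 1 2 5 10) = [3, 2, 5, 4, 1, 10, 6, 7, 8, 9, 0]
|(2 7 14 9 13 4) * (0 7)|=7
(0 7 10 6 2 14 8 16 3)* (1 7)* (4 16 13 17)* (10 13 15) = [1, 7, 14, 0, 16, 5, 2, 13, 15, 9, 6, 11, 12, 17, 8, 10, 3, 4] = (0 1 7 13 17 4 16 3)(2 14 8 15 10 6)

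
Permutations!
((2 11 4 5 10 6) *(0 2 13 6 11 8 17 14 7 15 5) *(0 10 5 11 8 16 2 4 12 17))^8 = (7 11 17)(12 14 15)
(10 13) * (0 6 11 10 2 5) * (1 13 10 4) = (0 6 11 4 1 13 2 5) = [6, 13, 5, 3, 1, 0, 11, 7, 8, 9, 10, 4, 12, 2]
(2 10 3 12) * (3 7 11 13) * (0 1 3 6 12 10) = (0 1 3 10 7 11 13 6 12 2) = [1, 3, 0, 10, 4, 5, 12, 11, 8, 9, 7, 13, 2, 6]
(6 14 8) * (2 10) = [0, 1, 10, 3, 4, 5, 14, 7, 6, 9, 2, 11, 12, 13, 8] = (2 10)(6 14 8)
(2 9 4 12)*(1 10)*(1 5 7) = [0, 10, 9, 3, 12, 7, 6, 1, 8, 4, 5, 11, 2] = (1 10 5 7)(2 9 4 12)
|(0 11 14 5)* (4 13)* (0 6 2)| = 6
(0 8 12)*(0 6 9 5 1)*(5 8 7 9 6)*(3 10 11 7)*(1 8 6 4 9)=(0 3 10 11 7 1)(4 9 6)(5 8 12)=[3, 0, 2, 10, 9, 8, 4, 1, 12, 6, 11, 7, 5]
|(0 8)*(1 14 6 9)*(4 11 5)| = |(0 8)(1 14 6 9)(4 11 5)| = 12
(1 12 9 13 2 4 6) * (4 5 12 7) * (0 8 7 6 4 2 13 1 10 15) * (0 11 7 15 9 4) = [8, 6, 5, 3, 0, 12, 10, 2, 15, 1, 9, 7, 4, 13, 14, 11] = (0 8 15 11 7 2 5 12 4)(1 6 10 9)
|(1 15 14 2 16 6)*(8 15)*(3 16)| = 8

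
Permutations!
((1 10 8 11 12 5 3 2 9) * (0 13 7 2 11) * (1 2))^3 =((0 13 7 1 10 8)(2 9)(3 11 12 5))^3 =(0 1)(2 9)(3 5 12 11)(7 8)(10 13)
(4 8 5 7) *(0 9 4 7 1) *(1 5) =[9, 0, 2, 3, 8, 5, 6, 7, 1, 4] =(0 9 4 8 1)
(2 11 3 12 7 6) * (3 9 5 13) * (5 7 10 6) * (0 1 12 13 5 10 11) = (0 1 12 11 9 7 10 6 2)(3 13) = [1, 12, 0, 13, 4, 5, 2, 10, 8, 7, 6, 9, 11, 3]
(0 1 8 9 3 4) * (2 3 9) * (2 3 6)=(9)(0 1 8 3 4)(2 6)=[1, 8, 6, 4, 0, 5, 2, 7, 3, 9]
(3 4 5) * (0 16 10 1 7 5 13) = [16, 7, 2, 4, 13, 3, 6, 5, 8, 9, 1, 11, 12, 0, 14, 15, 10] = (0 16 10 1 7 5 3 4 13)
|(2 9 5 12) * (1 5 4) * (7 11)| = |(1 5 12 2 9 4)(7 11)| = 6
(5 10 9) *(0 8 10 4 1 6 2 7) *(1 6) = (0 8 10 9 5 4 6 2 7) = [8, 1, 7, 3, 6, 4, 2, 0, 10, 5, 9]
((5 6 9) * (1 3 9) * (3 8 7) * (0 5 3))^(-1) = (0 7 8 1 6 5)(3 9)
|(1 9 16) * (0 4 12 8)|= 12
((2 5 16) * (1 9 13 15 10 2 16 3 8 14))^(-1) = (16)(1 14 8 3 5 2 10 15 13 9)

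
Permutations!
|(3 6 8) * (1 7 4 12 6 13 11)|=|(1 7 4 12 6 8 3 13 11)|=9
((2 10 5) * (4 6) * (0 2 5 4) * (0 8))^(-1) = (0 8 6 4 10 2)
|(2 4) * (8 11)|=2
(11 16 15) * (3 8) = (3 8)(11 16 15) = [0, 1, 2, 8, 4, 5, 6, 7, 3, 9, 10, 16, 12, 13, 14, 11, 15]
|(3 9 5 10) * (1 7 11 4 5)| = 8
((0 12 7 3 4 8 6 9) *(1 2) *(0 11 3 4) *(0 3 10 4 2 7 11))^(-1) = ((0 12 11 10 4 8 6 9)(1 7 2))^(-1) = (0 9 6 8 4 10 11 12)(1 2 7)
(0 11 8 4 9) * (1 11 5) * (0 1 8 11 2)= [5, 2, 0, 3, 9, 8, 6, 7, 4, 1, 10, 11]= (11)(0 5 8 4 9 1 2)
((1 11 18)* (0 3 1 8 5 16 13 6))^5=(0 8)(1 16)(3 5)(6 18)(11 13)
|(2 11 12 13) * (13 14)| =|(2 11 12 14 13)| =5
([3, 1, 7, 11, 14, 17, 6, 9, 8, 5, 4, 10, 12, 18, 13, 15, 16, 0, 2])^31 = (0 14 9 11 18 17 4 7 3 13 5 10 2)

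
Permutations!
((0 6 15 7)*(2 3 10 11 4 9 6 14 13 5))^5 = (0 3 6 13 11 7 2 9 14 10 15 5 4)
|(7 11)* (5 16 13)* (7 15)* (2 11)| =|(2 11 15 7)(5 16 13)| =12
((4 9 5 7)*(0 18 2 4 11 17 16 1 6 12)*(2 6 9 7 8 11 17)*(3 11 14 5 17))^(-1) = ((0 18 6 12)(1 9 17 16)(2 4 7 3 11)(5 8 14))^(-1) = (0 12 6 18)(1 16 17 9)(2 11 3 7 4)(5 14 8)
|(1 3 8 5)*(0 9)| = |(0 9)(1 3 8 5)| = 4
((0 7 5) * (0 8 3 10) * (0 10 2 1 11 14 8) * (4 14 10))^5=((0 7 5)(1 11 10 4 14 8 3 2))^5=(0 5 7)(1 8 10 2 14 11 3 4)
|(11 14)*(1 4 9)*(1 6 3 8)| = |(1 4 9 6 3 8)(11 14)| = 6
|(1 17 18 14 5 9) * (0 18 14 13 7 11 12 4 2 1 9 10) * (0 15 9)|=15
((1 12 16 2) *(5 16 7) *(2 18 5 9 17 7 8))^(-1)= (1 2 8 12)(5 18 16)(7 17 9)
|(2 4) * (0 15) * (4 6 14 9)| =|(0 15)(2 6 14 9 4)| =10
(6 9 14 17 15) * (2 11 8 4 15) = (2 11 8 4 15 6 9 14 17) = [0, 1, 11, 3, 15, 5, 9, 7, 4, 14, 10, 8, 12, 13, 17, 6, 16, 2]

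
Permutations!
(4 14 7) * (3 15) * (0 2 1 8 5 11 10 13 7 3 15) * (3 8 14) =[2, 14, 1, 0, 3, 11, 6, 4, 5, 9, 13, 10, 12, 7, 8, 15] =(15)(0 2 1 14 8 5 11 10 13 7 4 3)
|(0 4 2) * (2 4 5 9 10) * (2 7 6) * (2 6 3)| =|(0 5 9 10 7 3 2)| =7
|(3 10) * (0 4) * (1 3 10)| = 2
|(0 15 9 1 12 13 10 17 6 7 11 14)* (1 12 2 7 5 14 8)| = 10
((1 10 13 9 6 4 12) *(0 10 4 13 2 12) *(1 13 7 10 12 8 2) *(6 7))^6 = ((0 12 13 9 7 10 1 4)(2 8))^6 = (0 1 7 13)(4 10 9 12)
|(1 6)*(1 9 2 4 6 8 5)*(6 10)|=15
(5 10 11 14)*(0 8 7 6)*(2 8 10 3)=(0 10 11 14 5 3 2 8 7 6)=[10, 1, 8, 2, 4, 3, 0, 6, 7, 9, 11, 14, 12, 13, 5]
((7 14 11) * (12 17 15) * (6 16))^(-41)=(6 16)(7 14 11)(12 17 15)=((6 16)(7 14 11)(12 17 15))^(-41)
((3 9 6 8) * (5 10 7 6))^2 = (3 5 7 8 9 10 6)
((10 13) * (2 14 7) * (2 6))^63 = ((2 14 7 6)(10 13))^63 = (2 6 7 14)(10 13)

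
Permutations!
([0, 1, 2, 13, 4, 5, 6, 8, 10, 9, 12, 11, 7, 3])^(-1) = [0, 1, 2, 13, 4, 5, 6, 12, 7, 9, 8, 11, 10, 3]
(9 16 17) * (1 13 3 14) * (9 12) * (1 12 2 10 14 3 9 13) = (2 10 14 12 13 9 16 17) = [0, 1, 10, 3, 4, 5, 6, 7, 8, 16, 14, 11, 13, 9, 12, 15, 17, 2]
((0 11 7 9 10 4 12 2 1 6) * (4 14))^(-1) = ((0 11 7 9 10 14 4 12 2 1 6))^(-1) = (0 6 1 2 12 4 14 10 9 7 11)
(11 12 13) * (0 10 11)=(0 10 11 12 13)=[10, 1, 2, 3, 4, 5, 6, 7, 8, 9, 11, 12, 13, 0]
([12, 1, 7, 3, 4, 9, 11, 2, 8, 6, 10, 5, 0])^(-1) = [12, 1, 7, 3, 4, 11, 9, 2, 8, 5, 10, 6, 0]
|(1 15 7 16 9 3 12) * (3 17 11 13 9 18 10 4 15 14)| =|(1 14 3 12)(4 15 7 16 18 10)(9 17 11 13)| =12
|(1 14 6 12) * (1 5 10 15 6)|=10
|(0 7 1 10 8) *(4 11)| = |(0 7 1 10 8)(4 11)| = 10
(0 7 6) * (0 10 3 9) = (0 7 6 10 3 9) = [7, 1, 2, 9, 4, 5, 10, 6, 8, 0, 3]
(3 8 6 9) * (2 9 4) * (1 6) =(1 6 4 2 9 3 8) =[0, 6, 9, 8, 2, 5, 4, 7, 1, 3]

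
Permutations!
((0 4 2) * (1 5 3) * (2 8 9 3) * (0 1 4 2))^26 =(0 1)(2 5)(3 8)(4 9)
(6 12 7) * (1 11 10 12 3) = (1 11 10 12 7 6 3) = [0, 11, 2, 1, 4, 5, 3, 6, 8, 9, 12, 10, 7]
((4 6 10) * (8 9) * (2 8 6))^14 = ((2 8 9 6 10 4))^14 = (2 9 10)(4 8 6)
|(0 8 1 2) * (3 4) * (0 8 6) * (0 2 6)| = 4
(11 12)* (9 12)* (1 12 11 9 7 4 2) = (1 12 9 11 7 4 2) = [0, 12, 1, 3, 2, 5, 6, 4, 8, 11, 10, 7, 9]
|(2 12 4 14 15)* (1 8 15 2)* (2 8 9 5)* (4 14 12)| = 9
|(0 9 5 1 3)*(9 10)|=6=|(0 10 9 5 1 3)|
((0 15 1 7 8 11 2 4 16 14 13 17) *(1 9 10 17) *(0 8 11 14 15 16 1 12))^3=(0 9 8 12 15 17 13 16 10 14)(1 2 7 4 11)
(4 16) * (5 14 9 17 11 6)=[0, 1, 2, 3, 16, 14, 5, 7, 8, 17, 10, 6, 12, 13, 9, 15, 4, 11]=(4 16)(5 14 9 17 11 6)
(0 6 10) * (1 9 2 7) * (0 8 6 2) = (0 2 7 1 9)(6 10 8) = [2, 9, 7, 3, 4, 5, 10, 1, 6, 0, 8]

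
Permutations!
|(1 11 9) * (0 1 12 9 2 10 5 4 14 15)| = |(0 1 11 2 10 5 4 14 15)(9 12)| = 18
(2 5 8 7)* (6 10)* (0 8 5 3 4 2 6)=[8, 1, 3, 4, 2, 5, 10, 6, 7, 9, 0]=(0 8 7 6 10)(2 3 4)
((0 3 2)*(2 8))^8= (8)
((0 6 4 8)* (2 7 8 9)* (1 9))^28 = (0 9)(1 8)(2 6)(4 7)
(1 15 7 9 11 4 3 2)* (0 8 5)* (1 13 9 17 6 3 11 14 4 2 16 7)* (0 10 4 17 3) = (0 8 5 10 4 11 2 13 9 14 17 6)(1 15)(3 16 7) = [8, 15, 13, 16, 11, 10, 0, 3, 5, 14, 4, 2, 12, 9, 17, 1, 7, 6]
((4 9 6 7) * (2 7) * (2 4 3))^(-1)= (2 3 7)(4 6 9)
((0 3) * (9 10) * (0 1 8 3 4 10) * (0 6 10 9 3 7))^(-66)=((0 4 9 6 10 3 1 8 7))^(-66)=(0 1 6)(3 9 7)(4 8 10)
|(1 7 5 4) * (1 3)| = 5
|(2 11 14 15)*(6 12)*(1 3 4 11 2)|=6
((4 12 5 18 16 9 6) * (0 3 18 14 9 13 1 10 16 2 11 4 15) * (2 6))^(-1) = ((0 3 18 6 15)(1 10 16 13)(2 11 4 12 5 14 9))^(-1) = (0 15 6 18 3)(1 13 16 10)(2 9 14 5 12 4 11)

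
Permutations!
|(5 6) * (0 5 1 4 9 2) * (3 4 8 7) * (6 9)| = |(0 5 9 2)(1 8 7 3 4 6)| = 12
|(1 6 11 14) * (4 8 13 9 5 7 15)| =|(1 6 11 14)(4 8 13 9 5 7 15)| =28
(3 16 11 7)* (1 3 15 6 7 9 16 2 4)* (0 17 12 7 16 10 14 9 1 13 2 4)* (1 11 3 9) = (0 17 12 7 15 6 16 3 4 13 2)(1 9 10 14) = [17, 9, 0, 4, 13, 5, 16, 15, 8, 10, 14, 11, 7, 2, 1, 6, 3, 12]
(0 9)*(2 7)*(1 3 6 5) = (0 9)(1 3 6 5)(2 7) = [9, 3, 7, 6, 4, 1, 5, 2, 8, 0]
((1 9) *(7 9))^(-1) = (1 9 7)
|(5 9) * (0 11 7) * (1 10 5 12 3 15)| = |(0 11 7)(1 10 5 9 12 3 15)| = 21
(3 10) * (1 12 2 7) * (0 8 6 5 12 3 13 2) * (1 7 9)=(0 8 6 5 12)(1 3 10 13 2 9)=[8, 3, 9, 10, 4, 12, 5, 7, 6, 1, 13, 11, 0, 2]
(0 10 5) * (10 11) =[11, 1, 2, 3, 4, 0, 6, 7, 8, 9, 5, 10] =(0 11 10 5)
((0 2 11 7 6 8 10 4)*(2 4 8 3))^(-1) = (0 4)(2 3 6 7 11)(8 10)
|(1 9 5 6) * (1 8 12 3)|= 7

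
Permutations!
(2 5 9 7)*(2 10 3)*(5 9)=(2 9 7 10 3)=[0, 1, 9, 2, 4, 5, 6, 10, 8, 7, 3]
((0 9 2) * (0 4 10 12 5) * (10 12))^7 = (0 9 2 4 12 5)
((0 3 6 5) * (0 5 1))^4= ((0 3 6 1))^4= (6)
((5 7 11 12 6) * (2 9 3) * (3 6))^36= (2 7)(3 5)(6 12)(9 11)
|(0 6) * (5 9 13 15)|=4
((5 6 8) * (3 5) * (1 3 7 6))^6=(8)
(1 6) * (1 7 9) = (1 6 7 9) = [0, 6, 2, 3, 4, 5, 7, 9, 8, 1]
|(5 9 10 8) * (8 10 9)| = 2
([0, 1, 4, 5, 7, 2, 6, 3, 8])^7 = [0, 1, 7, 2, 3, 4, 6, 5, 8]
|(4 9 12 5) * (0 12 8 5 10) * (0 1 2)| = 20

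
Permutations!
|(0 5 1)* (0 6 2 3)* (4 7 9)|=6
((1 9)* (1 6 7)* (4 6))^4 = (1 7 6 4 9)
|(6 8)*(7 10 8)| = |(6 7 10 8)| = 4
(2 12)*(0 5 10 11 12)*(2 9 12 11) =(0 5 10 2)(9 12) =[5, 1, 0, 3, 4, 10, 6, 7, 8, 12, 2, 11, 9]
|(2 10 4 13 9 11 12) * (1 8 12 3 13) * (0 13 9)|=6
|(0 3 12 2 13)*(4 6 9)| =15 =|(0 3 12 2 13)(4 6 9)|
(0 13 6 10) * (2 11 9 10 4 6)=(0 13 2 11 9 10)(4 6)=[13, 1, 11, 3, 6, 5, 4, 7, 8, 10, 0, 9, 12, 2]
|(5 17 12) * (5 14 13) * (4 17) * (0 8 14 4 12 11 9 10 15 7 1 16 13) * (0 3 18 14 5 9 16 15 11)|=|(0 8 5 12 4 17)(1 15 7)(3 18 14)(9 10 11 16 13)|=30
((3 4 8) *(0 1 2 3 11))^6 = ((0 1 2 3 4 8 11))^6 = (0 11 8 4 3 2 1)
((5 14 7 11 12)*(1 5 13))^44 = ((1 5 14 7 11 12 13))^44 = (1 14 11 13 5 7 12)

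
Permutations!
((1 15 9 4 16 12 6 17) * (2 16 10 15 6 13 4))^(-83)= (1 6 17)(2 10 12 9 4 16 15 13)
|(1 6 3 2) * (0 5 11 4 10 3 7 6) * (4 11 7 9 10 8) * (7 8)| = |(11)(0 5 8 4 7 6 9 10 3 2 1)| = 11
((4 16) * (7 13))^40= ((4 16)(7 13))^40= (16)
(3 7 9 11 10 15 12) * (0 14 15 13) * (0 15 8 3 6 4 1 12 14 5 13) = (0 5 13 15 14 8 3 7 9 11 10)(1 12 6 4) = [5, 12, 2, 7, 1, 13, 4, 9, 3, 11, 0, 10, 6, 15, 8, 14]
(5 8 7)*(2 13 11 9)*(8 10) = (2 13 11 9)(5 10 8 7) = [0, 1, 13, 3, 4, 10, 6, 5, 7, 2, 8, 9, 12, 11]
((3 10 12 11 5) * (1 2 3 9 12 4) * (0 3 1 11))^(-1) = (0 12 9 5 11 4 10 3)(1 2)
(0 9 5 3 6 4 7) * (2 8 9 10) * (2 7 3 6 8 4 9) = (0 10 7)(2 4 3 8)(5 6 9) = [10, 1, 4, 8, 3, 6, 9, 0, 2, 5, 7]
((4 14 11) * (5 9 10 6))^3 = (14)(5 6 10 9) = ((4 14 11)(5 9 10 6))^3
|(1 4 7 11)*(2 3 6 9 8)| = 20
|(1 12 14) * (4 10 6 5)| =12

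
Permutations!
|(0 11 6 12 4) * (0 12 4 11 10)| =|(0 10)(4 12 11 6)| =4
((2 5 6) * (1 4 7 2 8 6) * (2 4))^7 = ((1 2 5)(4 7)(6 8))^7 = (1 2 5)(4 7)(6 8)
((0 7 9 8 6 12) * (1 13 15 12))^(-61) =(0 9 6 13 12 7 8 1 15)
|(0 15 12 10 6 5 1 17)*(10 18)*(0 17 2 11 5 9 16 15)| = 28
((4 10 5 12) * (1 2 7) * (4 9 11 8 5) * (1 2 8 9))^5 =((1 8 5 12)(2 7)(4 10)(9 11))^5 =(1 8 5 12)(2 7)(4 10)(9 11)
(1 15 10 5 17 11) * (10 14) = (1 15 14 10 5 17 11) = [0, 15, 2, 3, 4, 17, 6, 7, 8, 9, 5, 1, 12, 13, 10, 14, 16, 11]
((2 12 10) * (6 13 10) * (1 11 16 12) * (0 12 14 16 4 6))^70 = (16)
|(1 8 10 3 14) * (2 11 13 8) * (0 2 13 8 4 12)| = 11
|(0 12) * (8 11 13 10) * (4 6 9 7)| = |(0 12)(4 6 9 7)(8 11 13 10)| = 4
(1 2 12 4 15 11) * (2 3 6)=(1 3 6 2 12 4 15 11)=[0, 3, 12, 6, 15, 5, 2, 7, 8, 9, 10, 1, 4, 13, 14, 11]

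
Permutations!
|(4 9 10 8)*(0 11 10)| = 6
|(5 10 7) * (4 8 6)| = 3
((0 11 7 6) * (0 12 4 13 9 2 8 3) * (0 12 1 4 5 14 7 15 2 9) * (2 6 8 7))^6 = (0 13 4 1 6 15 11)(2 14 5 12 3 8 7)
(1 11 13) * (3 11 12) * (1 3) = [0, 12, 2, 11, 4, 5, 6, 7, 8, 9, 10, 13, 1, 3] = (1 12)(3 11 13)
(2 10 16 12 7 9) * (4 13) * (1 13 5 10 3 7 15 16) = (1 13 4 5 10)(2 3 7 9)(12 15 16) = [0, 13, 3, 7, 5, 10, 6, 9, 8, 2, 1, 11, 15, 4, 14, 16, 12]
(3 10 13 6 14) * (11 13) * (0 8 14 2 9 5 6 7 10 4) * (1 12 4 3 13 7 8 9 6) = (0 9 5 1 12 4)(2 6)(7 10 11)(8 14 13) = [9, 12, 6, 3, 0, 1, 2, 10, 14, 5, 11, 7, 4, 8, 13]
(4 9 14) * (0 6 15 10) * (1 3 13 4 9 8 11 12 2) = (0 6 15 10)(1 3 13 4 8 11 12 2)(9 14) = [6, 3, 1, 13, 8, 5, 15, 7, 11, 14, 0, 12, 2, 4, 9, 10]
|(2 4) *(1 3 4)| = |(1 3 4 2)| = 4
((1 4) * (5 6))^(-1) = (1 4)(5 6)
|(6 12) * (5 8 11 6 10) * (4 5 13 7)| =|(4 5 8 11 6 12 10 13 7)| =9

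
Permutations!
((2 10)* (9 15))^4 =(15)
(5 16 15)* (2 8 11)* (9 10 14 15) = (2 8 11)(5 16 9 10 14 15) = [0, 1, 8, 3, 4, 16, 6, 7, 11, 10, 14, 2, 12, 13, 15, 5, 9]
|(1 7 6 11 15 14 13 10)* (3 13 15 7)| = 12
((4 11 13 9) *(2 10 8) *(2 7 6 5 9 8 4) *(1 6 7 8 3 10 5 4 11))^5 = ((1 6 4)(2 5 9)(3 10 11 13))^5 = (1 4 6)(2 9 5)(3 10 11 13)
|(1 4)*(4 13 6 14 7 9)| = |(1 13 6 14 7 9 4)| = 7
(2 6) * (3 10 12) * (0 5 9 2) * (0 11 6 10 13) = (0 5 9 2 10 12 3 13)(6 11) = [5, 1, 10, 13, 4, 9, 11, 7, 8, 2, 12, 6, 3, 0]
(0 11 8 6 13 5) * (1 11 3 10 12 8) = (0 3 10 12 8 6 13 5)(1 11) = [3, 11, 2, 10, 4, 0, 13, 7, 6, 9, 12, 1, 8, 5]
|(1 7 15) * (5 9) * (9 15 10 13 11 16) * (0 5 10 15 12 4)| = |(0 5 12 4)(1 7 15)(9 10 13 11 16)| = 60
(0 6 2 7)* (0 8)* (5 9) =(0 6 2 7 8)(5 9) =[6, 1, 7, 3, 4, 9, 2, 8, 0, 5]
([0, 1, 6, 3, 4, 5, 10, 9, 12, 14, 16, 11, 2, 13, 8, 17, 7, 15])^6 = (17)(2 14 16)(6 8 7)(9 10 12)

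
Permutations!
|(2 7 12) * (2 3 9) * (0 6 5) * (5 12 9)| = |(0 6 12 3 5)(2 7 9)| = 15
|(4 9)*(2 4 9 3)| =|(9)(2 4 3)| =3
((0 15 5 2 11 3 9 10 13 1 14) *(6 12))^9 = (0 1 10 3 2 15 14 13 9 11 5)(6 12)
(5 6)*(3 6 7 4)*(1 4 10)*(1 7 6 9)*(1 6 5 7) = [0, 4, 2, 9, 3, 5, 7, 10, 8, 6, 1] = (1 4 3 9 6 7 10)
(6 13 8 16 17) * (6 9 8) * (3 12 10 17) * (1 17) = (1 17 9 8 16 3 12 10)(6 13) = [0, 17, 2, 12, 4, 5, 13, 7, 16, 8, 1, 11, 10, 6, 14, 15, 3, 9]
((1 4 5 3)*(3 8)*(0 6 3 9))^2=((0 6 3 1 4 5 8 9))^2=(0 3 4 8)(1 5 9 6)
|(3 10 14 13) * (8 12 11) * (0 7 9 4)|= 12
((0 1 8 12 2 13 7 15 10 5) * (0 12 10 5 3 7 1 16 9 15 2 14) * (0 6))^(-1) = ((0 16 9 15 5 12 14 6)(1 8 10 3 7 2 13))^(-1) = (0 6 14 12 5 15 9 16)(1 13 2 7 3 10 8)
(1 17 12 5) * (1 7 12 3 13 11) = (1 17 3 13 11)(5 7 12) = [0, 17, 2, 13, 4, 7, 6, 12, 8, 9, 10, 1, 5, 11, 14, 15, 16, 3]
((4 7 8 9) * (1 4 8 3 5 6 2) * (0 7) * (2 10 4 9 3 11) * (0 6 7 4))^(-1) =(0 10 6 4)(1 2 11 7 5 3 8 9)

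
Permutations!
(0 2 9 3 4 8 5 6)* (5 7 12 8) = (0 2 9 3 4 5 6)(7 12 8) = [2, 1, 9, 4, 5, 6, 0, 12, 7, 3, 10, 11, 8]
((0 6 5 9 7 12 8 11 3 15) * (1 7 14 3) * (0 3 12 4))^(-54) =((0 6 5 9 14 12 8 11 1 7 4)(3 15))^(-54) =(15)(0 6 5 9 14 12 8 11 1 7 4)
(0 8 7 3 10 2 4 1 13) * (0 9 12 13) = (0 8 7 3 10 2 4 1)(9 12 13) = [8, 0, 4, 10, 1, 5, 6, 3, 7, 12, 2, 11, 13, 9]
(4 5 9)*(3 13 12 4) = (3 13 12 4 5 9) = [0, 1, 2, 13, 5, 9, 6, 7, 8, 3, 10, 11, 4, 12]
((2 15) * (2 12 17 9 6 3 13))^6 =((2 15 12 17 9 6 3 13))^6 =(2 3 9 12)(6 17 15 13)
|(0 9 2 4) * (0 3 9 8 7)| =12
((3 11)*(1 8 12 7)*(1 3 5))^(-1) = ((1 8 12 7 3 11 5))^(-1) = (1 5 11 3 7 12 8)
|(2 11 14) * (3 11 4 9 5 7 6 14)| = |(2 4 9 5 7 6 14)(3 11)| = 14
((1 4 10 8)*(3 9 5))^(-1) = (1 8 10 4)(3 5 9)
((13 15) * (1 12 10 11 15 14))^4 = (1 15 12 13 10 14 11)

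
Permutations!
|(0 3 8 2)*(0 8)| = |(0 3)(2 8)| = 2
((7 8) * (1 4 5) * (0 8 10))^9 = ((0 8 7 10)(1 4 5))^9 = (0 8 7 10)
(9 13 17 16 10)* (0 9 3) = (0 9 13 17 16 10 3) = [9, 1, 2, 0, 4, 5, 6, 7, 8, 13, 3, 11, 12, 17, 14, 15, 10, 16]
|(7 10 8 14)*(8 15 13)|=6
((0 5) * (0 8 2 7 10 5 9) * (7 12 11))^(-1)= (0 9)(2 8 5 10 7 11 12)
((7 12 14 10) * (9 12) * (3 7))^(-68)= (3 14 9)(7 10 12)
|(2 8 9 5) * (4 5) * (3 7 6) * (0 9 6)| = 9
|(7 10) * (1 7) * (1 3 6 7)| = |(3 6 7 10)| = 4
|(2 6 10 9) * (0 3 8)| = |(0 3 8)(2 6 10 9)| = 12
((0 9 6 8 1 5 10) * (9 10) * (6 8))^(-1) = ((0 10)(1 5 9 8))^(-1) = (0 10)(1 8 9 5)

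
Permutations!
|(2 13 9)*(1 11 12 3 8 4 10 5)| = 24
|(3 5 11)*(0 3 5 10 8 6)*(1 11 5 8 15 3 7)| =|(0 7 1 11 8 6)(3 10 15)| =6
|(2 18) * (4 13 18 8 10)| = 6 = |(2 8 10 4 13 18)|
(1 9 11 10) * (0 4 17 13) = (0 4 17 13)(1 9 11 10) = [4, 9, 2, 3, 17, 5, 6, 7, 8, 11, 1, 10, 12, 0, 14, 15, 16, 13]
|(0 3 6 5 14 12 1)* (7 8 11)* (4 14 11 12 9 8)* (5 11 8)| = 12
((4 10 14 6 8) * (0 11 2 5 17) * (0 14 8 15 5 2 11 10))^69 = (0 10 8 4)(5 15 6 14 17)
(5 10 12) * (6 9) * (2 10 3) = (2 10 12 5 3)(6 9) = [0, 1, 10, 2, 4, 3, 9, 7, 8, 6, 12, 11, 5]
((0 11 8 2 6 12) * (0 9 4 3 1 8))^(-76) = ((0 11)(1 8 2 6 12 9 4 3))^(-76) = (1 12)(2 4)(3 6)(8 9)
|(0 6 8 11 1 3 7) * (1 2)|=8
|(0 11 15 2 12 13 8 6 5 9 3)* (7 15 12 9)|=12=|(0 11 12 13 8 6 5 7 15 2 9 3)|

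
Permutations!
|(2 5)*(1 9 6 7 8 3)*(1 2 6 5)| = |(1 9 5 6 7 8 3 2)| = 8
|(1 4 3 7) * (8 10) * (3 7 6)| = |(1 4 7)(3 6)(8 10)| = 6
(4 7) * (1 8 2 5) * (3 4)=(1 8 2 5)(3 4 7)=[0, 8, 5, 4, 7, 1, 6, 3, 2]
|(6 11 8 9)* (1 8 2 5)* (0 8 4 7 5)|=|(0 8 9 6 11 2)(1 4 7 5)|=12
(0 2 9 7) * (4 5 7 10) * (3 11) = [2, 1, 9, 11, 5, 7, 6, 0, 8, 10, 4, 3] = (0 2 9 10 4 5 7)(3 11)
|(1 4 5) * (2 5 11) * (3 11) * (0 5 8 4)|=15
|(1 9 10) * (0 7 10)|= 5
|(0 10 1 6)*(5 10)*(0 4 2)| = |(0 5 10 1 6 4 2)| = 7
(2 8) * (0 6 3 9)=(0 6 3 9)(2 8)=[6, 1, 8, 9, 4, 5, 3, 7, 2, 0]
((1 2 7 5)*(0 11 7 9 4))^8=((0 11 7 5 1 2 9 4))^8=(11)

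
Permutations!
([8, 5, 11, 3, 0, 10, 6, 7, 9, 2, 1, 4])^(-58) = (0 9 11)(1 10 5)(2 4 8)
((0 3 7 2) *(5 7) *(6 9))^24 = (9)(0 2 7 5 3)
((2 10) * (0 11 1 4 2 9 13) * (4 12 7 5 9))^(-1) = (0 13 9 5 7 12 1 11)(2 4 10)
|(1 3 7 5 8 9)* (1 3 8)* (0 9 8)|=6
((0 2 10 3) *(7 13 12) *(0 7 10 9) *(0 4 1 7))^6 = ((0 2 9 4 1 7 13 12 10 3))^6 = (0 13 9 10 1)(2 12 4 3 7)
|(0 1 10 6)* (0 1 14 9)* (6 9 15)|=7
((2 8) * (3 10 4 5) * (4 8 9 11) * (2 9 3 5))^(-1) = ((2 3 10 8 9 11 4))^(-1) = (2 4 11 9 8 10 3)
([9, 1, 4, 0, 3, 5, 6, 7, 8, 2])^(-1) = [3, 1, 9, 4, 2, 5, 6, 7, 8, 0]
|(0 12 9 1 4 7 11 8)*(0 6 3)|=10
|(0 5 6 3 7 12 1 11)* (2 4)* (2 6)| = 10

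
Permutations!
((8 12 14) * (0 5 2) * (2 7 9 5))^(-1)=((0 2)(5 7 9)(8 12 14))^(-1)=(0 2)(5 9 7)(8 14 12)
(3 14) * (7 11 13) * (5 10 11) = (3 14)(5 10 11 13 7) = [0, 1, 2, 14, 4, 10, 6, 5, 8, 9, 11, 13, 12, 7, 3]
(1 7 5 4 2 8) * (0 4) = (0 4 2 8 1 7 5) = [4, 7, 8, 3, 2, 0, 6, 5, 1]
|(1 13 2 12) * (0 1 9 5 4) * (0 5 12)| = |(0 1 13 2)(4 5)(9 12)| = 4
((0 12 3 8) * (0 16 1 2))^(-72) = ((0 12 3 8 16 1 2))^(-72) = (0 1 8 12 2 16 3)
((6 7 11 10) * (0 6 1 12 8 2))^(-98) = ((0 6 7 11 10 1 12 8 2))^(-98) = (0 6 7 11 10 1 12 8 2)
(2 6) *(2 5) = (2 6 5) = [0, 1, 6, 3, 4, 2, 5]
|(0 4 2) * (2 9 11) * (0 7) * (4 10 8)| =|(0 10 8 4 9 11 2 7)| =8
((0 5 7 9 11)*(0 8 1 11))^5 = (0 5 7 9)(1 8 11)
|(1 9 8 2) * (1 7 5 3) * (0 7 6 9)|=20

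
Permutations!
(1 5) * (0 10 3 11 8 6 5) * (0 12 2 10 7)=(0 7)(1 12 2 10 3 11 8 6 5)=[7, 12, 10, 11, 4, 1, 5, 0, 6, 9, 3, 8, 2]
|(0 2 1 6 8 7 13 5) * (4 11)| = 8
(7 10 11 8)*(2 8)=[0, 1, 8, 3, 4, 5, 6, 10, 7, 9, 11, 2]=(2 8 7 10 11)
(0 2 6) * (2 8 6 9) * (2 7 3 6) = (0 8 2 9 7 3 6) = [8, 1, 9, 6, 4, 5, 0, 3, 2, 7]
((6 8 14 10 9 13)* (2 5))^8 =(6 14 9)(8 10 13) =((2 5)(6 8 14 10 9 13))^8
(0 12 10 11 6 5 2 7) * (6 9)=(0 12 10 11 9 6 5 2 7)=[12, 1, 7, 3, 4, 2, 5, 0, 8, 6, 11, 9, 10]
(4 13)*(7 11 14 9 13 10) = (4 10 7 11 14 9 13) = [0, 1, 2, 3, 10, 5, 6, 11, 8, 13, 7, 14, 12, 4, 9]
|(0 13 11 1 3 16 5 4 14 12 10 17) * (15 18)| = |(0 13 11 1 3 16 5 4 14 12 10 17)(15 18)| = 12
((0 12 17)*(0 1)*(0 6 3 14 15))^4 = (0 6)(1 15)(3 12)(14 17)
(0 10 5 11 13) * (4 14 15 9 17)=[10, 1, 2, 3, 14, 11, 6, 7, 8, 17, 5, 13, 12, 0, 15, 9, 16, 4]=(0 10 5 11 13)(4 14 15 9 17)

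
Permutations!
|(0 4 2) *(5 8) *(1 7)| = 6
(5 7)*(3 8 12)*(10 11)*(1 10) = (1 10 11)(3 8 12)(5 7) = [0, 10, 2, 8, 4, 7, 6, 5, 12, 9, 11, 1, 3]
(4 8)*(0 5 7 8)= (0 5 7 8 4)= [5, 1, 2, 3, 0, 7, 6, 8, 4]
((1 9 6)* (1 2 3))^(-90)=((1 9 6 2 3))^(-90)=(9)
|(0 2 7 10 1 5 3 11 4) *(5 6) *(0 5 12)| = 28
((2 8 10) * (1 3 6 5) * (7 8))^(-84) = (10)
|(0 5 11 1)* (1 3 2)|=|(0 5 11 3 2 1)|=6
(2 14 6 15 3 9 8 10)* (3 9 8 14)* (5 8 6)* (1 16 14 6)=(1 16 14 5 8 10 2 3)(6 15 9)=[0, 16, 3, 1, 4, 8, 15, 7, 10, 6, 2, 11, 12, 13, 5, 9, 14]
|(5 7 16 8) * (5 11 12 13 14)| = |(5 7 16 8 11 12 13 14)| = 8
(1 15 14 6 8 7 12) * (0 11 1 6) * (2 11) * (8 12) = (0 2 11 1 15 14)(6 12)(7 8) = [2, 15, 11, 3, 4, 5, 12, 8, 7, 9, 10, 1, 6, 13, 0, 14]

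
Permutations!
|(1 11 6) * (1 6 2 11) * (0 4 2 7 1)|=6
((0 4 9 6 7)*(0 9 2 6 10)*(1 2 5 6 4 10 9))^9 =(0 10)(1 5)(2 6)(4 7) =((0 10)(1 2 4 5 6 7))^9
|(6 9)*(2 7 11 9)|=|(2 7 11 9 6)|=5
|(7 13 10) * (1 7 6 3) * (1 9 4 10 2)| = 20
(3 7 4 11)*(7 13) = (3 13 7 4 11) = [0, 1, 2, 13, 11, 5, 6, 4, 8, 9, 10, 3, 12, 7]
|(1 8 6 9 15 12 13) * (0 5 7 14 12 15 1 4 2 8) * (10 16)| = 12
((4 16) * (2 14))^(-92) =(16)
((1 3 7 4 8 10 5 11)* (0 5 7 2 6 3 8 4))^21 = ((0 5 11 1 8 10 7)(2 6 3))^21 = (11)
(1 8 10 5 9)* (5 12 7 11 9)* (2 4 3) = [0, 8, 4, 2, 3, 5, 6, 11, 10, 1, 12, 9, 7] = (1 8 10 12 7 11 9)(2 4 3)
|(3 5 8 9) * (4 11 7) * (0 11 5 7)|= |(0 11)(3 7 4 5 8 9)|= 6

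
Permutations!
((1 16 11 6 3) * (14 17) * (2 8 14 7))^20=(17)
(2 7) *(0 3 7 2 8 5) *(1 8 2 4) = [3, 8, 4, 7, 1, 0, 6, 2, 5] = (0 3 7 2 4 1 8 5)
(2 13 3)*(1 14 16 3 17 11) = [0, 14, 13, 2, 4, 5, 6, 7, 8, 9, 10, 1, 12, 17, 16, 15, 3, 11] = (1 14 16 3 2 13 17 11)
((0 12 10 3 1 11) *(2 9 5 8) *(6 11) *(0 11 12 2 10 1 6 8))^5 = (0 2 9 5)(1 12 6 3 10 8)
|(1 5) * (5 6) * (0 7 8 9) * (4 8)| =15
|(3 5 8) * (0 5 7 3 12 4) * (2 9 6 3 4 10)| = 11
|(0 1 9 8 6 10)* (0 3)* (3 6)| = |(0 1 9 8 3)(6 10)| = 10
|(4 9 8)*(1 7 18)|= |(1 7 18)(4 9 8)|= 3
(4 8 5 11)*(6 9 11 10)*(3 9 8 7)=(3 9 11 4 7)(5 10 6 8)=[0, 1, 2, 9, 7, 10, 8, 3, 5, 11, 6, 4]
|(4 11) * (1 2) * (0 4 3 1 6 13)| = 8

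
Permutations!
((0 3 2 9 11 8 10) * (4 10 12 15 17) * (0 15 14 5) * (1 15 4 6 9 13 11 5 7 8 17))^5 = (0 17 3 6 2 9 13 5 11)(1 15)(4 10)(7 8 12 14)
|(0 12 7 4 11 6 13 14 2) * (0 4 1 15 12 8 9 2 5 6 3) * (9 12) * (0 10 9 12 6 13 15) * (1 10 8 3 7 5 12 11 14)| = |(0 3 8 6 15 11 7 10 9 2 4 14 12 5 13 1)| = 16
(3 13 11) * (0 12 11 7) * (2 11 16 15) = (0 12 16 15 2 11 3 13 7) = [12, 1, 11, 13, 4, 5, 6, 0, 8, 9, 10, 3, 16, 7, 14, 2, 15]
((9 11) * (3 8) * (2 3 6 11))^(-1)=((2 3 8 6 11 9))^(-1)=(2 9 11 6 8 3)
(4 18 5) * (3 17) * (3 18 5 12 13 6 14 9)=(3 17 18 12 13 6 14 9)(4 5)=[0, 1, 2, 17, 5, 4, 14, 7, 8, 3, 10, 11, 13, 6, 9, 15, 16, 18, 12]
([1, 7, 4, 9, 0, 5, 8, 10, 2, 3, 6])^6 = [2, 4, 6, 3, 8, 5, 7, 0, 10, 9, 1]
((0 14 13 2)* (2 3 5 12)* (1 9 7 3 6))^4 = (0 1 5 14 9 12 13 7 2 6 3)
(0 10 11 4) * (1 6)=[10, 6, 2, 3, 0, 5, 1, 7, 8, 9, 11, 4]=(0 10 11 4)(1 6)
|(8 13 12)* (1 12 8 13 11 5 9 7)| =|(1 12 13 8 11 5 9 7)| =8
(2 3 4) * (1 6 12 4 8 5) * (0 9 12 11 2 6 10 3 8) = (0 9 12 4 6 11 2 8 5 1 10 3) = [9, 10, 8, 0, 6, 1, 11, 7, 5, 12, 3, 2, 4]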